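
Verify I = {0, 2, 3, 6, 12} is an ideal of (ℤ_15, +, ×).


Check ideal conditions for I = {0, 2, 3, 6, 12} in ℤ_15:
(1) I is an additive subgroup? No
(2) For r ∈ ℤ_15 and a ∈ I: r·a ∈ I? No  [counterexample: r=2, a=2, r·a mod 15 = 4 ∉ I]

No, I is not an ideal of ℤ_15


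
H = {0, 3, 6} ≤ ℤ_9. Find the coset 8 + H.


8 + H = {8 + h (mod 9) : h ∈ H}
8+0=8, 8+3=2, 8+6=5
8 + H = {2, 5, 8} = 2 + H

8 + H = {2, 5, 8}


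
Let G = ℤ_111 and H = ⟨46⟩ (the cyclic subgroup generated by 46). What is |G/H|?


|⟨46⟩| = n / gcd(46, 111) = 111 / 1 = 111
H is normal (ℤ_111 is abelian).
|G/H| = |G| / |H| = 111 / 111 = 1

|G/H| = 1


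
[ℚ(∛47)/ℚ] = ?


∛47 has minimal polynomial x³ - 47 (irreducible over ℚ since 47 is not a perfect cube)

[ℚ(∛47)/ℚ] = 3


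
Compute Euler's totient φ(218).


Factor n: 218 = 2 × 109
φ(n) = n · ∏(1 - 1/p) over distinct primes p | n
φ(218) = 218 · (1 - 1/2) · (1 - 1/109) = 108

φ(218) = 108


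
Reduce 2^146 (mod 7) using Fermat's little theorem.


Fermat's little theorem: if p is prime and gcd(a,p)=1, then a^(p-1) ≡ 1 (mod p)
p = 7 is prime, gcd(2,7) = 1
Reduce exponent: 146 mod 6 = 2
So 2^146 ≡ 2^2 (mod 7)
2^2 mod 7 = 4

2^146 ≡ 4 (mod 7)


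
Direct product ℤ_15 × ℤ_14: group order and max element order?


|ℤ_15 × ℤ_14| = 15 × 14 = 210
Max element order = lcm(15,14) = 210
Cyclic? Yes (gcd=1)

|ℤ_15×ℤ_14| = 210, max element order = 210


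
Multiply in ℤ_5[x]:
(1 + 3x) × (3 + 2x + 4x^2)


Expand and collect like terms; reduce coefficients mod 5:
x^0: 1·3 = 3 ≡ 3 (mod 5)
x^1: 1·2 + 3·3 = 11 ≡ 1 (mod 5)
x^2: 1·4 + 3·2 = 10 ≡ 0 (mod 5)
x^3: 3·4 = 12 ≡ 2 (mod 5)
Result: 3 + x + 2x^3

f · g = 3 + x + 2x^3


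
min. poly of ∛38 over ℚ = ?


∛38 satisfies x³ - 38 = 0, irreducible over ℚ (no rational root; 38 is not a perfect cube)

Minimal polynomial: x³ - 38


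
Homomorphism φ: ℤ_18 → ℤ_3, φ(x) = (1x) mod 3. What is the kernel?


Kernel = preimage of identity
ker(φ) = {x ∈ ℤ_18 : 1x ≡ 0 (mod 3)}. Since 3 | 18, φ is well-defined. The kernel is the cyclic subgroup ⟨3⟩ of ℤ_18 (order 6), i.e. {0, 3, 6, 9, 12, 15}

ker(φ) = {0, 3, 6, 9, 12, 15}


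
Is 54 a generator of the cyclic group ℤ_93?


g generates ℤ_n iff gcd(g, n) = 1
gcd(54, 93) = 3
Since gcd = 3 ≠ 1, ⟨54⟩ has order 31 < 93, so 54 is not a generator.

No, 54 does not generate ℤ_93


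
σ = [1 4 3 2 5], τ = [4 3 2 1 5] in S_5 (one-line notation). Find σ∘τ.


σ∘τ: apply τ first, then σ
1 →τ 4 →σ 2
2 →τ 3 →σ 3
3 →τ 2 →σ 4
4 →τ 1 →σ 1
5 →τ 5 →σ 5

σ∘τ = [2 3 4 1 5]


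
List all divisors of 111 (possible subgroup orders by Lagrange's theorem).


Lagrange's theorem: |H| divides |G|
|G| = 111
Divisors of 111: 1, 3, 37, 111

Possible subgroup orders: {1, 3, 37, 111}


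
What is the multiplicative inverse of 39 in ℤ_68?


Use the extended Euclidean algorithm to write 1 = 39·s + 68·t; then s mod 68 is the inverse.
Euclidean algorithm:
  39 = 0·68 + 39
  68 = 1·39 + 29
  39 = 1·29 + 10
  29 = 2·10 + 9
  10 = 1·9 + 1
  9 = 9·1 + 0
gcd(39,68) = 1
Back-substitution gives: 39·(7) + 68·(-4) = 1
So 39⁻¹ ≡ 7 ≡ 7 (mod 68)
Check: 39 × 7 = 273 ≡ 1 (mod 68) ✓

39⁻¹ ≡ 7 (mod 68)


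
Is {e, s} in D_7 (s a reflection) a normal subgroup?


H = {e, s} in D_7 (s a reflection)
r·s·r⁻¹ = sr⁻² ≠ s for n ≥ 3, so {e, s} is not closed under conjugation

No, not a normal subgroup


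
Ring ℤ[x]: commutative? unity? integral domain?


Polynomial ring over ℤ (an integral domain) is a commutative integral domain with unity 1
Commutative: Yes
Integral domain: Yes
Has unity: Yes

ℤ[x]: Commutative=Yes, Unity=Yes


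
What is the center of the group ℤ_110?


Z(G) = {g ∈ G | gx = xg for all x ∈ G}
ℤ_110 is abelian, so Z(G) = G

Z(ℤ_110) = ℤ_110


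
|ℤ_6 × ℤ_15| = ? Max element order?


|ℤ_6 × ℤ_15| = 6 × 15 = 90
Max element order = lcm(6,15) = 30
Cyclic? No (gcd=3)

|ℤ_6×ℤ_15| = 90, max element order = 30


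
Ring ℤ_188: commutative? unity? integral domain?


ℤ_188 is a commutative ring with unity 1; 188 = 2×94 is composite, so 2·94 ≡ 0 gives zero divisors (not an integral domain)
Commutative: Yes
Integral domain: No
Has unity: Yes

ℤ_188: Commutative=Yes, Unity=Yes


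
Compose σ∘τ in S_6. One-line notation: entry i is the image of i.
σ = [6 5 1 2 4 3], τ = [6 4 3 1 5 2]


σ∘τ: apply τ first, then σ
1 →τ 6 →σ 3
2 →τ 4 →σ 2
3 →τ 3 →σ 1
4 →τ 1 →σ 6
5 →τ 5 →σ 4
6 →τ 2 →σ 5

σ∘τ = [3 2 1 6 4 5]


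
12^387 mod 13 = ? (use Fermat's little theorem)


Fermat's little theorem: if p is prime and gcd(a,p)=1, then a^(p-1) ≡ 1 (mod p)
p = 13 is prime, gcd(12,13) = 1
Reduce exponent: 387 mod 12 = 3
So 12^387 ≡ 12^3 (mod 13)
12^3 mod 13 = 12

12^387 ≡ 12 (mod 13)


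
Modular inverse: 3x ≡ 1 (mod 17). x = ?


Use the extended Euclidean algorithm to write 1 = 3·s + 17·t; then s mod 17 is the inverse.
Euclidean algorithm:
  3 = 0·17 + 3
  17 = 5·3 + 2
  3 = 1·2 + 1
  2 = 2·1 + 0
gcd(3,17) = 1
Back-substitution gives: 3·(6) + 17·(-1) = 1
So 3⁻¹ ≡ 6 ≡ 6 (mod 17)
Check: 3 × 6 = 18 ≡ 1 (mod 17) ✓

3⁻¹ ≡ 6 (mod 17)


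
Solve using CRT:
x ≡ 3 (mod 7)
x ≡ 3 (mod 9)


m₁ = 7, m₂ = 9, gcd = 1, so CRT applies. M = m₁·m₂ = 63
Let M₁ = M/m₁ = 9, M₂ = M/m₂ = 7
Find y₁ ≡ M₁⁻¹ (mod m₁): 9⁻¹ ≡ 4 (mod 7)
Find y₂ ≡ M₂⁻¹ (mod m₂): 7⁻¹ ≡ 4 (mod 9)
x = a₁·M₁·y₁ + a₂·M₂·y₂ = 3·9·4 + 3·7·4 = 192
Reduce mod 63: x ≡ 3
Check: 3 mod 7 = 3 ✓, 3 mod 9 = 3 ✓

x ≡ 3 (mod 63)


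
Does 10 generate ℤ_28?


g generates ℤ_n iff gcd(g, n) = 1
gcd(10, 28) = 2
Since gcd = 2 ≠ 1, ⟨10⟩ has order 14 < 28, so 10 is not a generator.

No, 10 does not generate ℤ_28


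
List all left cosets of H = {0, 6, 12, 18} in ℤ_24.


H = {0, 6, 12, 18}, |H| = 4
Number of cosets = |G|/|H| = 24/4 = 6
0 + H = {0, 6, 12, 18}
1 + H = {1, 7, 13, 19}
2 + H = {2, 8, 14, 20}
3 + H = {3, 9, 15, 21}
4 + H = {4, 10, 16, 22}
5 + H = {5, 11, 17, 23}

Cosets: 0+H={0,6,12,18}; 1+H={1,7,13,19}; 2+H={2,8,14,20}; 3+H={3,9,15,21}; 4+H={4,10,16,22}; 5+H={5,11,17,23}


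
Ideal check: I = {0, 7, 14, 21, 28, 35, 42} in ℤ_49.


Check ideal conditions for I = {0, 7, 14, 21, 28, 35, 42} in ℤ_49:
(1) I is an additive subgroup? Yes
(2) For r ∈ ℤ_49 and a ∈ I: r·a ∈ I? Yes

Yes, I is an ideal of ℤ_49


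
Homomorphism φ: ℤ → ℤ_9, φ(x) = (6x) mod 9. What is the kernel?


Kernel = preimage of identity
ker(φ) = {x ∈ ℤ : 6x ≡ 0 (mod 9)}. gcd(6,9) = 3, so 6x ≡ 0 (mod 9) ⟺ x ≡ 0 (mod 9/3 = 3). Hence ker(φ) = 3ℤ

ker(φ) = 3ℤ


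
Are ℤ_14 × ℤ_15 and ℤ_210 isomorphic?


Comparing ℤ_14 × ℤ_15 and ℤ_210:
gcd(14,15) = 1, so ℤ_14 × ℤ_15 ≅ ℤ_210 (CRT)

Yes, ℤ_14 × ℤ_15 ≅ ℤ_210


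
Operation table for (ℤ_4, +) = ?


Elements: {0, 1, 2, 3}
Operation: addition mod 4
Entry (a, b) = (a + b) mod 4

Cayley table:
  | 0 | 1 | 2 | 3
0 | 0 | 1 | 2 | 3
1 | 1 | 2 | 3 | 0
2 | 2 | 3 | 0 | 1
3 | 3 | 0 | 1 | 2


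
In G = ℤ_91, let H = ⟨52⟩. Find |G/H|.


|⟨52⟩| = n / gcd(52, 91) = 91 / 13 = 7
H is normal (ℤ_91 is abelian).
|G/H| = |G| / |H| = 91 / 7 = 13

|G/H| = 13


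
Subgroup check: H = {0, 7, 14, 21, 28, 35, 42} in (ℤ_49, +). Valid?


Subgroup test for H = {0, 7, 14, 21, 28, 35, 42} in (ℤ_49, +):
(1) 0 ∈ H? Yes
(2) Closure: for all a,b ∈ H, (a+b) mod 49 ∈ H? Yes
(3) Inverses: for all a ∈ H, -a mod 49 ∈ H? Yes

Yes, H is a subgroup of ℤ_49


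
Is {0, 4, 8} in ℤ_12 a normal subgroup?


H = {0, 4, 8} in ℤ_12
ℤ_12 is abelian; every subgroup of an abelian group is normal

Yes, normal subgroup


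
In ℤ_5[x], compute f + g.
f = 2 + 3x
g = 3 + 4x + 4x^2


Add coefficients mod 5:
x^0: 2 + 3 = 0 (mod 5)
x^1: 3 + 4 = 2 (mod 5)
x^2: 0 + 4 = 4 (mod 5)
Result: 2x + 4x^2

f + g = 2x + 4x^2


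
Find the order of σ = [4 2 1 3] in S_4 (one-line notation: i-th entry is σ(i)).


Cycle decomposition: (1 4 3)
Cycle lengths: 3
Order = lcm(3) = 3

ord(σ) = 3


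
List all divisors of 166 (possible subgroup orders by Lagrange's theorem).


Lagrange's theorem: |H| divides |G|
|G| = 166
Divisors of 166: 1, 2, 83, 166

Possible subgroup orders: {1, 2, 83, 166}


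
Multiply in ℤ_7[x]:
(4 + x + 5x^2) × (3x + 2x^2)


Expand and collect like terms; reduce coefficients mod 7:
x^0: 4·0 = 0 ≡ 0 (mod 7)
x^1: 4·3 + 1·0 = 12 ≡ 5 (mod 7)
x^2: 4·2 + 1·3 + 5·0 = 11 ≡ 4 (mod 7)
x^3: 1·2 + 5·3 = 17 ≡ 3 (mod 7)
x^4: 5·2 = 10 ≡ 3 (mod 7)
Result: 5x + 4x^2 + 3x^3 + 3x^4

f · g = 5x + 4x^2 + 3x^3 + 3x^4


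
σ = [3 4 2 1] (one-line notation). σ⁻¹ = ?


To find σ⁻¹, swap domain and range:
σ(1) = 3 → σ⁻¹(3) = 1
σ(2) = 4 → σ⁻¹(4) = 2
σ(3) = 2 → σ⁻¹(2) = 3
σ(4) = 1 → σ⁻¹(1) = 4

σ⁻¹ = [4 3 1 2]


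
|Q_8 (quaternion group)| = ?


Q_8 = {±1, ±i, ±j, ±k}
|Q_8| = 8

|Q_8 (quaternion group)| = 8


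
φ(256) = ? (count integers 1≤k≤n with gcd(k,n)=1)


Factor n: 256 = 2^8
φ(n) = n · ∏(1 - 1/p) over distinct primes p | n
φ(256) = 256 · (1 - 1/2) = 128

φ(256) = 128


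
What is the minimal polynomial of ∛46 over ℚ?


∛46 satisfies x³ - 46 = 0, irreducible over ℚ (no rational root; 46 is not a perfect cube)

Minimal polynomial: x³ - 46


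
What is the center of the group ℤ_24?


Z(G) = {g ∈ G | gx = xg for all x ∈ G}
ℤ_24 is abelian, so Z(G) = G

Z(ℤ_24) = ℤ_24


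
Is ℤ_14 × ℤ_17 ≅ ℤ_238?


Comparing ℤ_14 × ℤ_17 and ℤ_238:
gcd(14,17) = 1, so ℤ_14 × ℤ_17 ≅ ℤ_238 (CRT)

Yes, ℤ_14 × ℤ_17 ≅ ℤ_238


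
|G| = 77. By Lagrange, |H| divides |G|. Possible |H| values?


Lagrange's theorem: |H| divides |G|
|G| = 77
Divisors of 77: 1, 7, 11, 77

Possible subgroup orders: {1, 7, 11, 77}


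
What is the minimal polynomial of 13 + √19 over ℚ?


Let α = 13 + √19. Then α - 13 = √19, so (α - 13)² = 19, giving α² - 26α + 150 = 0. Degree 2 and α ∉ ℚ, so this is the minimal polynomial.

Minimal polynomial: x² - 26x + 150


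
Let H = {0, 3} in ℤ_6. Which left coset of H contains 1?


1 + H = {1 + h (mod 6) : h ∈ H}
1+0=1, 1+3=4

1 + H = {1, 4}


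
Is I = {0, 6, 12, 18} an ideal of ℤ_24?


Check ideal conditions for I = {0, 6, 12, 18} in ℤ_24:
(1) I is an additive subgroup? Yes
(2) For r ∈ ℤ_24 and a ∈ I: r·a ∈ I? Yes

Yes, I is an ideal of ℤ_24


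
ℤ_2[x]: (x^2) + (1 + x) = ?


Add coefficients mod 2:
x^0: 0 + 1 = 1 (mod 2)
x^1: 0 + 1 = 1 (mod 2)
x^2: 1 + 0 = 1 (mod 2)
Result: 1 + x + x^2

f + g = 1 + x + x^2


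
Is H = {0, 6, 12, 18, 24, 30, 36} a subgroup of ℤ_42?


Subgroup test for H = {0, 6, 12, 18, 24, 30, 36} in (ℤ_42, +):
(1) 0 ∈ H? Yes
(2) Closure: for all a,b ∈ H, (a+b) mod 42 ∈ H? Yes
(3) Inverses: for all a ∈ H, -a mod 42 ∈ H? Yes

Yes, H is a subgroup of ℤ_42


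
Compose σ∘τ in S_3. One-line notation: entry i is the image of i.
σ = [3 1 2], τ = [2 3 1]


σ∘τ: apply τ first, then σ
1 →τ 2 →σ 1
2 →τ 3 →σ 2
3 →τ 1 →σ 3

σ∘τ = [1 2 3]


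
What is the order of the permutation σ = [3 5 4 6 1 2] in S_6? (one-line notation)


Cycle decomposition: (1 3 4 6 2 5)
Cycle lengths: 6
Order = lcm(6) = 6

ord(σ) = 6


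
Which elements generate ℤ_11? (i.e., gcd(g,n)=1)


g generates ℤ_n iff gcd(g,n) = 1
Checking each g ∈ {1,...,10}:
gcd(1,11) = 1
gcd(2,11) = 1
gcd(3,11) = 1
gcd(4,11) = 1
gcd(5,11) = 1
gcd(6,11) = 1
gcd(7,11) = 1
gcd(8,11) = 1
gcd(9,11) = 1
gcd(10,11) = 1
Generators: {1, 2, 3, 4, 5, 6, 7, 8, 9, 10}
Number of generators = φ(11) = 10

Generators of ℤ_11 = {1, 2, 3, 4, 5, 6, 7, 8, 9, 10}


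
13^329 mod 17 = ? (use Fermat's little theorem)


Fermat's little theorem: if p is prime and gcd(a,p)=1, then a^(p-1) ≡ 1 (mod p)
p = 17 is prime, gcd(13,17) = 1
Reduce exponent: 329 mod 16 = 9
So 13^329 ≡ 13^9 (mod 17)
13^9 mod 17 = 13

13^329 ≡ 13 (mod 17)


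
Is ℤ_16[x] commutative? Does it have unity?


ℤ_16 has zero divisors (2·8 ≡ 0), and these lift to constant zero divisors in ℤ_16[x]; so not an integral domain
Commutative: Yes
Integral domain: No
Has unity: Yes

ℤ_16[x]: Commutative=Yes, Unity=Yes


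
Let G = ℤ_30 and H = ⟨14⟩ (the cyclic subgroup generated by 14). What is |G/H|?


|⟨14⟩| = n / gcd(14, 30) = 30 / 2 = 15
H is normal (ℤ_30 is abelian).
|G/H| = |G| / |H| = 30 / 15 = 2

|G/H| = 2


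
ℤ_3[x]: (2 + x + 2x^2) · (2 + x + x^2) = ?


Expand and collect like terms; reduce coefficients mod 3:
x^0: 2·2 = 4 ≡ 1 (mod 3)
x^1: 2·1 + 1·2 = 4 ≡ 1 (mod 3)
x^2: 2·1 + 1·1 + 2·2 = 7 ≡ 1 (mod 3)
x^3: 1·1 + 2·1 = 3 ≡ 0 (mod 3)
x^4: 2·1 = 2 ≡ 2 (mod 3)
Result: 1 + x + x^2 + 2x^4

f · g = 1 + x + x^2 + 2x^4


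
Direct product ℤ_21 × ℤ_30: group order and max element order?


|ℤ_21 × ℤ_30| = 21 × 30 = 630
Max element order = lcm(21,30) = 210
Cyclic? No (gcd=3)

|ℤ_21×ℤ_30| = 630, max element order = 210


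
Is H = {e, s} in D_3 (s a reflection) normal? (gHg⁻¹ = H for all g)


H = {e, s} in D_3 (s a reflection)
r·s·r⁻¹ = sr⁻² ≠ s for n ≥ 3, so {e, s} is not closed under conjugation

No, not a normal subgroup


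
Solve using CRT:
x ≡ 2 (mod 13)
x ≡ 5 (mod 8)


m₁ = 13, m₂ = 8, gcd = 1, so CRT applies. M = m₁·m₂ = 104
Let M₁ = M/m₁ = 8, M₂ = M/m₂ = 13
Find y₁ ≡ M₁⁻¹ (mod m₁): 8⁻¹ ≡ 5 (mod 13)
Find y₂ ≡ M₂⁻¹ (mod m₂): 13⁻¹ ≡ 5 (mod 8)
x = a₁·M₁·y₁ + a₂·M₂·y₂ = 2·8·5 + 5·13·5 = 405
Reduce mod 104: x ≡ 93
Check: 93 mod 13 = 2 ✓, 93 mod 8 = 5 ✓

x ≡ 93 (mod 104)


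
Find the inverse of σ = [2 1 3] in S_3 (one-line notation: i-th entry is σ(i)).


To find σ⁻¹, swap domain and range:
σ(1) = 2 → σ⁻¹(2) = 1
σ(2) = 1 → σ⁻¹(1) = 2
σ(3) = 3 → σ⁻¹(3) = 3

σ⁻¹ = [2 1 3]


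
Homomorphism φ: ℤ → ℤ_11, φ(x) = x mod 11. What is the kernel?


Kernel = preimage of identity
ker(φ) = {x ∈ ℤ : x ≡ 0 (mod 11)} = 11ℤ = {0, ±11, ±22, ...}

ker(φ) = 11ℤ


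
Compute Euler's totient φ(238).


Factor n: 238 = 2 × 7 × 17
φ(n) = n · ∏(1 - 1/p) over distinct primes p | n
φ(238) = 238 · (1 - 1/2) · (1 - 1/7) · (1 - 1/17) = 96

φ(238) = 96


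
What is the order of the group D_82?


|D_n| = 2n (n rotations and n reflections)
|D_82| = 2×82 = 164

|D_82| = 164


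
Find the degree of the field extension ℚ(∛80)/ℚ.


∛80 has minimal polynomial x³ - 80 (irreducible over ℚ since 80 is not a perfect cube)

[ℚ(∛80)/ℚ] = 3


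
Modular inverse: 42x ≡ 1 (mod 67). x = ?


Use the extended Euclidean algorithm to write 1 = 42·s + 67·t; then s mod 67 is the inverse.
Euclidean algorithm:
  42 = 0·67 + 42
  67 = 1·42 + 25
  42 = 1·25 + 17
  25 = 1·17 + 8
  17 = 2·8 + 1
  8 = 8·1 + 0
gcd(42,67) = 1
Back-substitution gives: 42·(8) + 67·(-5) = 1
So 42⁻¹ ≡ 8 ≡ 8 (mod 67)
Check: 42 × 8 = 336 ≡ 1 (mod 67) ✓

42⁻¹ ≡ 8 (mod 67)


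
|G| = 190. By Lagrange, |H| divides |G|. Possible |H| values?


Lagrange's theorem: |H| divides |G|
|G| = 190
Divisors of 190: 1, 2, 5, 10, 19, 38, 95, 190

Possible subgroup orders: {1, 2, 5, 10, 19, 38, 95, 190}


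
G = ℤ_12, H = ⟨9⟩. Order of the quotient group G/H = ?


|⟨9⟩| = n / gcd(9, 12) = 12 / 3 = 4
H is normal (ℤ_12 is abelian).
|G/H| = |G| / |H| = 12 / 4 = 3

|G/H| = 3


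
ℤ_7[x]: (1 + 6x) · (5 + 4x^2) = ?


Expand and collect like terms; reduce coefficients mod 7:
x^0: 1·5 = 5 ≡ 5 (mod 7)
x^1: 1·0 + 6·5 = 30 ≡ 2 (mod 7)
x^2: 1·4 + 6·0 = 4 ≡ 4 (mod 7)
x^3: 6·4 = 24 ≡ 3 (mod 7)
Result: 5 + 2x + 4x^2 + 3x^3

f · g = 5 + 2x + 4x^2 + 3x^3


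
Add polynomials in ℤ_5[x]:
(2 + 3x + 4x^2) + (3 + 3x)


Add coefficients mod 5:
x^0: 2 + 3 = 0 (mod 5)
x^1: 3 + 3 = 1 (mod 5)
x^2: 4 + 0 = 4 (mod 5)
Result: x + 4x^2

f + g = x + 4x^2


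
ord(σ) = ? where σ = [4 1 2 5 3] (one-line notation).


Cycle decomposition: (1 4 5 3 2)
Cycle lengths: 5
Order = lcm(5) = 5

ord(σ) = 5


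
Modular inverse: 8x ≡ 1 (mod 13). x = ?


Use the extended Euclidean algorithm to write 1 = 8·s + 13·t; then s mod 13 is the inverse.
Euclidean algorithm:
  8 = 0·13 + 8
  13 = 1·8 + 5
  8 = 1·5 + 3
  5 = 1·3 + 2
  3 = 1·2 + 1
  2 = 2·1 + 0
gcd(8,13) = 1
Back-substitution gives: 8·(5) + 13·(-3) = 1
So 8⁻¹ ≡ 5 ≡ 5 (mod 13)
Check: 8 × 5 = 40 ≡ 1 (mod 13) ✓

8⁻¹ ≡ 5 (mod 13)


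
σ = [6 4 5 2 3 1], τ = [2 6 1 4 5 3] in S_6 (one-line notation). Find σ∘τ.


σ∘τ: apply τ first, then σ
1 →τ 2 →σ 4
2 →τ 6 →σ 1
3 →τ 1 →σ 6
4 →τ 4 →σ 2
5 →τ 5 →σ 3
6 →τ 3 →σ 5

σ∘τ = [4 1 6 2 3 5]


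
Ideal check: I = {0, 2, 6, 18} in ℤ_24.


Check ideal conditions for I = {0, 2, 6, 18} in ℤ_24:
(1) I is an additive subgroup? No
(2) For r ∈ ℤ_24 and a ∈ I: r·a ∈ I? No  [counterexample: r=2, a=2, r·a mod 24 = 4 ∉ I]

No, I is not an ideal of ℤ_24


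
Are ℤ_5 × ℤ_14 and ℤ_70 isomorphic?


Comparing ℤ_5 × ℤ_14 and ℤ_70:
gcd(5,14) = 1, so ℤ_5 × ℤ_14 ≅ ℤ_70 (CRT)

Yes, ℤ_5 × ℤ_14 ≅ ℤ_70


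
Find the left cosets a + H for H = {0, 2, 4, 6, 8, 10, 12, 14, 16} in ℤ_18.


H = {0, 2, 4, 6, 8, 10, 12, 14, 16}, |H| = 9
Number of cosets = |G|/|H| = 18/9 = 2
0 + H = {0, 2, 4, 6, 8, 10, 12, 14, 16}
1 + H = {1, 3, 5, 7, 9, 11, 13, 15, 17}

Cosets: 0+H={0,2,4,6,8,10,12,14,16}; 1+H={1,3,5,7,9,11,13,15,17}


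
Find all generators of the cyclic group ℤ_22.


g generates ℤ_n iff gcd(g,n) = 1
Prime factors of 22: 2, 11
Generators are g ∈ {1,...,21} not divisible by any of these primes.
Generators: {1, 3, 5, 7, 9, 13, 15, 17, 19, 21}
Number of generators = φ(22) = 10

Generators of ℤ_22 = {1, 3, 5, 7, 9, 13, 15, 17, 19, 21}


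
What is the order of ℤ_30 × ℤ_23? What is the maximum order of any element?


|ℤ_30 × ℤ_23| = 30 × 23 = 690
Max element order = lcm(30,23) = 690
Cyclic? Yes (gcd=1)

|ℤ_30×ℤ_23| = 690, max element order = 690


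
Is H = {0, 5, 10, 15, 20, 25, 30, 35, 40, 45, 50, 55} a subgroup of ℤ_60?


Subgroup test for H = {0, 5, 10, 15, 20, 25, 30, 35, 40, 45, 50, 55} in (ℤ_60, +):
(1) 0 ∈ H? Yes
(2) Closure: for all a,b ∈ H, (a+b) mod 60 ∈ H? Yes
(3) Inverses: for all a ∈ H, -a mod 60 ∈ H? Yes

Yes, H is a subgroup of ℤ_60


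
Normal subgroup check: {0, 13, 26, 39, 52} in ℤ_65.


H = {0, 13, 26, 39, 52} in ℤ_65
ℤ_65 is abelian; every subgroup of an abelian group is normal

Yes, normal subgroup


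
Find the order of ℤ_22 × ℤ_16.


|A × B| = |A| · |B|
|ℤ_22 × ℤ_16| = 22 × 16 = 352

|ℤ_22 × ℤ_16| = 352


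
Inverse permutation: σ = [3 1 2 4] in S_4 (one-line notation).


To find σ⁻¹, swap domain and range:
σ(1) = 3 → σ⁻¹(3) = 1
σ(2) = 1 → σ⁻¹(1) = 2
σ(3) = 2 → σ⁻¹(2) = 3
σ(4) = 4 → σ⁻¹(4) = 4

σ⁻¹ = [2 3 1 4]


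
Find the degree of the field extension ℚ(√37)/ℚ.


√37 has minimal polynomial x² - 37 (irreducible over ℚ since 37 is squarefree)

[ℚ(√37)/ℚ] = 2


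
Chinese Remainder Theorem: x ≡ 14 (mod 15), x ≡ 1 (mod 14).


m₁ = 15, m₂ = 14, gcd = 1, so CRT applies. M = m₁·m₂ = 210
Let M₁ = M/m₁ = 14, M₂ = M/m₂ = 15
Find y₁ ≡ M₁⁻¹ (mod m₁): 14⁻¹ ≡ 14 (mod 15)
Find y₂ ≡ M₂⁻¹ (mod m₂): 15⁻¹ ≡ 1 (mod 14)
x = a₁·M₁·y₁ + a₂·M₂·y₂ = 14·14·14 + 1·15·1 = 2759
Reduce mod 210: x ≡ 29
Check: 29 mod 15 = 14 ✓, 29 mod 14 = 1 ✓

x ≡ 29 (mod 210)


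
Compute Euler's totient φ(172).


Factor n: 172 = 2^2 × 43
φ(n) = n · ∏(1 - 1/p) over distinct primes p | n
φ(172) = 172 · (1 - 1/2) · (1 - 1/43) = 84

φ(172) = 84


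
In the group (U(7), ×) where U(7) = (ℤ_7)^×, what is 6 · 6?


Operation: multiplication mod 7
6 · 6 = (a × b) mod 7 with a = 6, b = 6

6 · 6 = 1


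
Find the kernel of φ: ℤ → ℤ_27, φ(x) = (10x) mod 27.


Kernel = preimage of identity
ker(φ) = {x ∈ ℤ : 10x ≡ 0 (mod 27)}. gcd(10,27) = 1, so 10x ≡ 0 (mod 27) ⟺ x ≡ 0 (mod 27/1 = 27). Hence ker(φ) = 27ℤ

ker(φ) = 27ℤ


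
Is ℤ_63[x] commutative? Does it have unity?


ℤ_63 has zero divisors (3·21 ≡ 0), and these lift to constant zero divisors in ℤ_63[x]; so not an integral domain
Commutative: Yes
Integral domain: No
Has unity: Yes

ℤ_63[x]: Commutative=Yes, Unity=Yes


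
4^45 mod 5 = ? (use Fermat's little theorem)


Fermat's little theorem: if p is prime and gcd(a,p)=1, then a^(p-1) ≡ 1 (mod p)
p = 5 is prime, gcd(4,5) = 1
Reduce exponent: 45 mod 4 = 1
So 4^45 ≡ 4^1 (mod 5)
4^1 mod 5 = 4

4^45 ≡ 4 (mod 5)


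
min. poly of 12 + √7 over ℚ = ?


Let α = 12 + √7. Then α - 12 = √7, so (α - 12)² = 7, giving α² - 24α + 137 = 0. Degree 2 and α ∉ ℚ, so this is the minimal polynomial.

Minimal polynomial: x² - 24x + 137


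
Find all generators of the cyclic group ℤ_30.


g generates ℤ_n iff gcd(g,n) = 1
Prime factors of 30: 2, 3, 5
Generators are g ∈ {1,...,29} not divisible by any of these primes.
Generators: {1, 7, 11, 13, 17, 19, 23, 29}
Number of generators = φ(30) = 8

Generators of ℤ_30 = {1, 7, 11, 13, 17, 19, 23, 29}


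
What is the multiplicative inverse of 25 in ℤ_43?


Use the extended Euclidean algorithm to write 1 = 25·s + 43·t; then s mod 43 is the inverse.
Euclidean algorithm:
  25 = 0·43 + 25
  43 = 1·25 + 18
  25 = 1·18 + 7
  18 = 2·7 + 4
  7 = 1·4 + 3
  4 = 1·3 + 1
  3 = 3·1 + 0
gcd(25,43) = 1
Back-substitution gives: 25·(-12) + 43·(7) = 1
So 25⁻¹ ≡ -12 ≡ 31 (mod 43)
Check: 25 × 31 = 775 ≡ 1 (mod 43) ✓

25⁻¹ ≡ 31 (mod 43)


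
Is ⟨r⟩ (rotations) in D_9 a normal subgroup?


H = ⟨r⟩ (rotations) in D_9
The rotation subgroup ⟨r⟩ has index 2 in D_9, so it is normal

Yes, normal subgroup


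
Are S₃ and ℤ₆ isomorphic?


Comparing S₃ and ℤ₆:
S₃ is non-abelian, ℤ₆ is abelian

No, S₃ ≇ ℤ₆


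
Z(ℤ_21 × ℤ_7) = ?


Z(G) = {g ∈ G | gx = xg for all x ∈ G}
Direct product of abelian groups is abelian, so Z(G) = G

Z(ℤ_21 × ℤ_7) = ℤ_21 × ℤ_7


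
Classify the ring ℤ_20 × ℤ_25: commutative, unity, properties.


Direct product ring; commutative with unity (1,1); but (1,0)·(0,1) = (0,0) gives zero divisors, so not an integral domain
Commutative: Yes
Integral domain: No
Has unity: Yes

ℤ_20 × ℤ_25: Commutative=Yes, Unity=Yes


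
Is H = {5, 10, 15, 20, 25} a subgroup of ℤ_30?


Subgroup test for H = {5, 10, 15, 20, 25} in (ℤ_30, +):
(1) 0 ∈ H? No
(2) Closure: for all a,b ∈ H, (a+b) mod 30 ∈ H? No  [counterexample: 5 + 25 = 0 ∉ H]
(3) Inverses: for all a ∈ H, -a mod 30 ∈ H? Yes

No, H is not a subgroup of ℤ_30


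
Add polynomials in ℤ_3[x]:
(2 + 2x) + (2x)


Add coefficients mod 3:
x^0: 2 + 0 = 2 (mod 3)
x^1: 2 + 2 = 1 (mod 3)
Result: 2 + x

f + g = 2 + x


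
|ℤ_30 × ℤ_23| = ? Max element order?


|ℤ_30 × ℤ_23| = 30 × 23 = 690
Max element order = lcm(30,23) = 690
Cyclic? Yes (gcd=1)

|ℤ_30×ℤ_23| = 690, max element order = 690


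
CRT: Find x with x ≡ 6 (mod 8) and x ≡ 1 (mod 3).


m₁ = 8, m₂ = 3, gcd = 1, so CRT applies. M = m₁·m₂ = 24
Let M₁ = M/m₁ = 3, M₂ = M/m₂ = 8
Find y₁ ≡ M₁⁻¹ (mod m₁): 3⁻¹ ≡ 3 (mod 8)
Find y₂ ≡ M₂⁻¹ (mod m₂): 8⁻¹ ≡ 2 (mod 3)
x = a₁·M₁·y₁ + a₂·M₂·y₂ = 6·3·3 + 1·8·2 = 70
Reduce mod 24: x ≡ 22
Check: 22 mod 8 = 6 ✓, 22 mod 3 = 1 ✓

x ≡ 22 (mod 24)


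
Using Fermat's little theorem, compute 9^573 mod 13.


Fermat's little theorem: if p is prime and gcd(a,p)=1, then a^(p-1) ≡ 1 (mod p)
p = 13 is prime, gcd(9,13) = 1
Reduce exponent: 573 mod 12 = 9
So 9^573 ≡ 9^9 (mod 13)
9^9 mod 13 = 1

9^573 ≡ 1 (mod 13)


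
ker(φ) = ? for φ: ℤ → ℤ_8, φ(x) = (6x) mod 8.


Kernel = preimage of identity
ker(φ) = {x ∈ ℤ : 6x ≡ 0 (mod 8)}. gcd(6,8) = 2, so 6x ≡ 0 (mod 8) ⟺ x ≡ 0 (mod 8/2 = 4). Hence ker(φ) = 4ℤ

ker(φ) = 4ℤ


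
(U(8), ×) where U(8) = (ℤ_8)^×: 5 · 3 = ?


Operation: multiplication mod 8
5 · 3 = (a × b) mod 8 with a = 5, b = 3

5 · 3 = 7


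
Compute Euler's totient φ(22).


φ(n) = count of k ∈ {1,...,n} with gcd(k,n)=1
Coprimes to 22: {1, 3, 5, 7, 9, 13, 15, 17, 19, 21}
Count: 10

φ(22) = 10


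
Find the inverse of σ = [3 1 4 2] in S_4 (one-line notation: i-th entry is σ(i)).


To find σ⁻¹, swap domain and range:
σ(1) = 3 → σ⁻¹(3) = 1
σ(2) = 1 → σ⁻¹(1) = 2
σ(3) = 4 → σ⁻¹(4) = 3
σ(4) = 2 → σ⁻¹(2) = 4

σ⁻¹ = [2 4 1 3]


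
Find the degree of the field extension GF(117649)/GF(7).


GF(117649) = GF(7^6), so the extension degree is 6

[GF(117649)/GF(7)] = 6


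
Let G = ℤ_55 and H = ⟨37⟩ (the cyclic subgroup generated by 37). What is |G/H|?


|⟨37⟩| = n / gcd(37, 55) = 55 / 1 = 55
H is normal (ℤ_55 is abelian).
|G/H| = |G| / |H| = 55 / 55 = 1

|G/H| = 1


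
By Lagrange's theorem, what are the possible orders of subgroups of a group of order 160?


Lagrange's theorem: |H| divides |G|
|G| = 160
Divisors of 160: 1, 2, 4, 5, 8, 10, 16, 20, 32, 40, 80, 160

Possible subgroup orders: {1, 2, 4, 5, 8, 10, 16, 20, 32, 40, 80, 160}


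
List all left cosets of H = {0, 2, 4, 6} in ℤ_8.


H = {0, 2, 4, 6}, |H| = 4
Number of cosets = |G|/|H| = 8/4 = 2
0 + H = {0, 2, 4, 6}
1 + H = {1, 3, 5, 7}

Cosets: 0+H={0,2,4,6}; 1+H={1,3,5,7}


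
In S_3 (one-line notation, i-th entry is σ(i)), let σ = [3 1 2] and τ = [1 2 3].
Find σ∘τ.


σ∘τ: apply τ first, then σ
1 →τ 1 →σ 3
2 →τ 2 →σ 1
3 →τ 3 →σ 2

σ∘τ = [3 1 2]


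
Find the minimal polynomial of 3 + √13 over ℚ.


Let α = 3 + √13. Then α - 3 = √13, so (α - 3)² = 13, giving α² - 6α - 4 = 0. Degree 2 and α ∉ ℚ, so this is the minimal polynomial.

Minimal polynomial: x² - 6x - 4


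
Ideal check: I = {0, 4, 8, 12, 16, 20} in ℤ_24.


Check ideal conditions for I = {0, 4, 8, 12, 16, 20} in ℤ_24:
(1) I is an additive subgroup? Yes
(2) For r ∈ ℤ_24 and a ∈ I: r·a ∈ I? Yes

Yes, I is an ideal of ℤ_24


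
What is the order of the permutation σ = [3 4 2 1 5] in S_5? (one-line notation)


Cycle decomposition: (1 3 2 4)
Cycle lengths: 4
Order = lcm(4) = 4

ord(σ) = 4


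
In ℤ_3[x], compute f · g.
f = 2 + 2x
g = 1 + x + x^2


Expand and collect like terms; reduce coefficients mod 3:
x^0: 2·1 = 2 ≡ 2 (mod 3)
x^1: 2·1 + 2·1 = 4 ≡ 1 (mod 3)
x^2: 2·1 + 2·1 = 4 ≡ 1 (mod 3)
x^3: 2·1 = 2 ≡ 2 (mod 3)
Result: 2 + x + x^2 + 2x^3

f · g = 2 + x + x^2 + 2x^3


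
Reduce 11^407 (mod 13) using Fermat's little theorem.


Fermat's little theorem: if p is prime and gcd(a,p)=1, then a^(p-1) ≡ 1 (mod p)
p = 13 is prime, gcd(11,13) = 1
Reduce exponent: 407 mod 12 = 11
So 11^407 ≡ 11^11 (mod 13)
11^11 mod 13 = 6

11^407 ≡ 6 (mod 13)


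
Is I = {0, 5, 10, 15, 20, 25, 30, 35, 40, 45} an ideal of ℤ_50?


Check ideal conditions for I = {0, 5, 10, 15, 20, 25, 30, 35, 40, 45} in ℤ_50:
(1) I is an additive subgroup? Yes
(2) For r ∈ ℤ_50 and a ∈ I: r·a ∈ I? Yes

Yes, I is an ideal of ℤ_50


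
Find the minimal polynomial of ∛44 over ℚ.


∛44 satisfies x³ - 44 = 0, irreducible over ℚ (no rational root; 44 is not a perfect cube)

Minimal polynomial: x³ - 44


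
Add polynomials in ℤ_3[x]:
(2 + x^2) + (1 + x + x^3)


Add coefficients mod 3:
x^0: 2 + 1 = 0 (mod 3)
x^1: 0 + 1 = 1 (mod 3)
x^2: 1 + 0 = 1 (mod 3)
x^3: 0 + 1 = 1 (mod 3)
Result: x + x^2 + x^3

f + g = x + x^2 + x^3


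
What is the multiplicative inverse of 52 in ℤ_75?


Use the extended Euclidean algorithm to write 1 = 52·s + 75·t; then s mod 75 is the inverse.
Euclidean algorithm:
  52 = 0·75 + 52
  75 = 1·52 + 23
  52 = 2·23 + 6
  23 = 3·6 + 5
  6 = 1·5 + 1
  5 = 5·1 + 0
gcd(52,75) = 1
Back-substitution gives: 52·(13) + 75·(-9) = 1
So 52⁻¹ ≡ 13 ≡ 13 (mod 75)
Check: 52 × 13 = 676 ≡ 1 (mod 75) ✓

52⁻¹ ≡ 13 (mod 75)


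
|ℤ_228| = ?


ℤ_n has n elements.

|ℤ_228| = 228


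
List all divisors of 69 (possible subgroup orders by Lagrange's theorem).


Lagrange's theorem: |H| divides |G|
|G| = 69
Divisors of 69: 1, 3, 23, 69

Possible subgroup orders: {1, 3, 23, 69}


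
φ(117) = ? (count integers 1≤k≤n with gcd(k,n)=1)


Factor n: 117 = 3^2 × 13
φ(n) = n · ∏(1 - 1/p) over distinct primes p | n
φ(117) = 117 · (1 - 1/3) · (1 - 1/13) = 72

φ(117) = 72


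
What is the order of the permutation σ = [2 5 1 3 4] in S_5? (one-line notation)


Cycle decomposition: (1 2 5 4 3)
Cycle lengths: 5
Order = lcm(5) = 5

ord(σ) = 5


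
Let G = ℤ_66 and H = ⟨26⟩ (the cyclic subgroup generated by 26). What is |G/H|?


|⟨26⟩| = n / gcd(26, 66) = 66 / 2 = 33
H is normal (ℤ_66 is abelian).
|G/H| = |G| / |H| = 66 / 33 = 2

|G/H| = 2


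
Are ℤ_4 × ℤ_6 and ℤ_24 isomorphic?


Comparing ℤ_4 × ℤ_6 and ℤ_24:
gcd(4,6) = 2 ≠ 1. Max element order in ℤ_4×ℤ_6 is lcm(4,6) = 12 < 24, so it has no element of order 24

No, ℤ_4 × ℤ_6 ≇ ℤ_24


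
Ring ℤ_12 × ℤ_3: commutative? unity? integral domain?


Direct product ring; commutative with unity (1,1); but (1,0)·(0,1) = (0,0) gives zero divisors, so not an integral domain
Commutative: Yes
Integral domain: No
Has unity: Yes

ℤ_12 × ℤ_3: Commutative=Yes, Unity=Yes


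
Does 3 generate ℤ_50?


g generates ℤ_n iff gcd(g, n) = 1
gcd(3, 50) = 1
Since gcd = 1, 3 is a generator.

Yes, 3 generates ℤ_50


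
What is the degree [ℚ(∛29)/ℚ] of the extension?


∛29 has minimal polynomial x³ - 29 (irreducible over ℚ since 29 is not a perfect cube)

[ℚ(∛29)/ℚ] = 3


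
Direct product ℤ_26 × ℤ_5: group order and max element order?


|ℤ_26 × ℤ_5| = 26 × 5 = 130
Max element order = lcm(26,5) = 130
Cyclic? Yes (gcd=1)

|ℤ_26×ℤ_5| = 130, max element order = 130


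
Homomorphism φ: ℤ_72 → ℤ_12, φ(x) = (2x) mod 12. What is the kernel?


Kernel = preimage of identity
ker(φ) = {x ∈ ℤ_72 : 2x ≡ 0 (mod 12)}. Since 12 | 72, φ is well-defined. The kernel is the cyclic subgroup ⟨6⟩ of ℤ_72 (order 12), i.e. {0, 6, 12, 18, 24, 30, 36, 42, 48, 54, 60, 66}

ker(φ) = {0, 6, 12, 18, 24, 30, 36, 42, 48, 54, 60, 66}


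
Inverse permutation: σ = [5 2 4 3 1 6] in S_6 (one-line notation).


To find σ⁻¹, swap domain and range:
σ(1) = 5 → σ⁻¹(5) = 1
σ(2) = 2 → σ⁻¹(2) = 2
σ(3) = 4 → σ⁻¹(4) = 3
σ(4) = 3 → σ⁻¹(3) = 4
σ(5) = 1 → σ⁻¹(1) = 5
σ(6) = 6 → σ⁻¹(6) = 6

σ⁻¹ = [5 2 4 3 1 6]


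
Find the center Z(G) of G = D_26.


Z(G) = {g ∈ G | gx = xg for all x ∈ G}
For even n, Z(D_n) = {e, r^(n/2)}: the 180° rotation r^13 commutes with every reflection and rotation

Z(D_26) = {e, r^13}


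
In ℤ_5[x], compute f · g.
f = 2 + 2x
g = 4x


Expand and collect like terms; reduce coefficients mod 5:
x^0: 2·0 = 0 ≡ 0 (mod 5)
x^1: 2·4 + 2·0 = 8 ≡ 3 (mod 5)
x^2: 2·4 = 8 ≡ 3 (mod 5)
Result: 3x + 3x^2

f · g = 3x + 3x^2


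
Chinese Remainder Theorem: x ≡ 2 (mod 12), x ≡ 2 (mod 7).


m₁ = 12, m₂ = 7, gcd = 1, so CRT applies. M = m₁·m₂ = 84
Let M₁ = M/m₁ = 7, M₂ = M/m₂ = 12
Find y₁ ≡ M₁⁻¹ (mod m₁): 7⁻¹ ≡ 7 (mod 12)
Find y₂ ≡ M₂⁻¹ (mod m₂): 12⁻¹ ≡ 3 (mod 7)
x = a₁·M₁·y₁ + a₂·M₂·y₂ = 2·7·7 + 2·12·3 = 170
Reduce mod 84: x ≡ 2
Check: 2 mod 12 = 2 ✓, 2 mod 7 = 2 ✓

x ≡ 2 (mod 84)


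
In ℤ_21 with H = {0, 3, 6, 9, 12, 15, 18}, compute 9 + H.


9 + H = {9 + h (mod 21) : h ∈ H}
9+0=9, 9+3=12, 9+6=15, 9+9=18, 9+12=0, 9+15=3, 9+18=6
9 + H = {0, 3, 6, 9, 12, 15, 18} = 0 + H

9 + H = {0, 3, 6, 9, 12, 15, 18}


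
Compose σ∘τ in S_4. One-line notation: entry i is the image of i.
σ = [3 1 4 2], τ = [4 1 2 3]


σ∘τ: apply τ first, then σ
1 →τ 4 →σ 2
2 →τ 1 →σ 3
3 →τ 2 →σ 1
4 →τ 3 →σ 4

σ∘τ = [2 3 1 4]


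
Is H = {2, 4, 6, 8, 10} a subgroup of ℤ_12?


Subgroup test for H = {2, 4, 6, 8, 10} in (ℤ_12, +):
(1) 0 ∈ H? No
(2) Closure: for all a,b ∈ H, (a+b) mod 12 ∈ H? No  [counterexample: 2 + 10 = 0 ∉ H]
(3) Inverses: for all a ∈ H, -a mod 12 ∈ H? Yes

No, H is not a subgroup of ℤ_12


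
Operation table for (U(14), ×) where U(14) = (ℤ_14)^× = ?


Elements: {1, 3, 5, 9, 11, 13}
Operation: multiplication mod 14
Entry (a, b) = (a × b) mod 14

Cayley table:
   |  1 |  3 |  5 |  9 | 11 | 13
 1 |  1 |  3 |  5 |  9 | 11 | 13
 3 |  3 |  9 |  1 | 13 |  5 | 11
 5 |  5 |  1 | 11 |  3 | 13 |  9
 9 |  9 | 13 |  3 | 11 |  1 |  5
11 | 11 |  5 | 13 |  1 |  9 |  3
13 | 13 | 11 |  9 |  5 |  3 |  1


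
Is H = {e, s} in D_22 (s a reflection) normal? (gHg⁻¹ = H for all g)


H = {e, s} in D_22 (s a reflection)
r·s·r⁻¹ = sr⁻² ≠ s for n ≥ 3, so {e, s} is not closed under conjugation

No, not a normal subgroup


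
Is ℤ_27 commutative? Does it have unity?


ℤ_27 is a commutative ring with unity 1; 27 = 3×9 is composite, so 3·9 ≡ 0 gives zero divisors (not an integral domain)
Commutative: Yes
Integral domain: No
Has unity: Yes

ℤ_27: Commutative=Yes, Unity=Yes


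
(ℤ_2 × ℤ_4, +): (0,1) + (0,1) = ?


Operation: componentwise addition mod (2, 4)
(0,1) + (0,1) = ((a₁+b₁) mod 2, (a₂+b₂) mod 4) with a = (0,1), b = (0,1)

(0,1) + (0,1) = (0,2)


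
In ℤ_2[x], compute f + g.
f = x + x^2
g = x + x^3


Add coefficients mod 2:
x^0: 0 + 0 = 0 (mod 2)
x^1: 1 + 1 = 0 (mod 2)
x^2: 1 + 0 = 1 (mod 2)
x^3: 0 + 1 = 1 (mod 2)
Result: x^2 + x^3

f + g = x^2 + x^3


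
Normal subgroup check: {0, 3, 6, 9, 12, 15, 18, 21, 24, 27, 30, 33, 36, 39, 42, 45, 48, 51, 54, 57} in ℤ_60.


H = {0, 3, 6, 9, 12, 15, 18, 21, 24, 27, 30, 33, 36, 39, 42, 45, 48, 51, 54, 57} in ℤ_60
ℤ_60 is abelian; every subgroup of an abelian group is normal

Yes, normal subgroup


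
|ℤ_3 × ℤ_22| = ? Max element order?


|ℤ_3 × ℤ_22| = 3 × 22 = 66
Max element order = lcm(3,22) = 66
Cyclic? Yes (gcd=1)

|ℤ_3×ℤ_22| = 66, max element order = 66


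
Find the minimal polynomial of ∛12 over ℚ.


∛12 satisfies x³ - 12 = 0, irreducible over ℚ (no rational root; 12 is not a perfect cube)

Minimal polynomial: x³ - 12


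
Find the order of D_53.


|D_n| = 2n (n rotations and n reflections)
|D_53| = 2×53 = 106

|D_53| = 106


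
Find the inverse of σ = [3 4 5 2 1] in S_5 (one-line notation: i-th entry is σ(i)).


To find σ⁻¹, swap domain and range:
σ(1) = 3 → σ⁻¹(3) = 1
σ(2) = 4 → σ⁻¹(4) = 2
σ(3) = 5 → σ⁻¹(5) = 3
σ(4) = 2 → σ⁻¹(2) = 4
σ(5) = 1 → σ⁻¹(1) = 5

σ⁻¹ = [5 4 1 2 3]


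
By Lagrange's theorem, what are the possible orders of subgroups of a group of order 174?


Lagrange's theorem: |H| divides |G|
|G| = 174
Divisors of 174: 1, 2, 3, 6, 29, 58, 87, 174

Possible subgroup orders: {1, 2, 3, 6, 29, 58, 87, 174}


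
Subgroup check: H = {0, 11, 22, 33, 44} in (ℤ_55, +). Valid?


Subgroup test for H = {0, 11, 22, 33, 44} in (ℤ_55, +):
(1) 0 ∈ H? Yes
(2) Closure: for all a,b ∈ H, (a+b) mod 55 ∈ H? Yes
(3) Inverses: for all a ∈ H, -a mod 55 ∈ H? Yes

Yes, H is a subgroup of ℤ_55


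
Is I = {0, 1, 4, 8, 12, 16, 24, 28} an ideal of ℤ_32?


Check ideal conditions for I = {0, 1, 4, 8, 12, 16, 24, 28} in ℤ_32:
(1) I is an additive subgroup? No
(2) For r ∈ ℤ_32 and a ∈ I: r·a ∈ I? No  [counterexample: r=2, a=1, r·a mod 32 = 2 ∉ I]

No, I is not an ideal of ℤ_32


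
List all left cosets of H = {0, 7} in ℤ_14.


H = {0, 7}, |H| = 2
Number of cosets = |G|/|H| = 14/2 = 7
0 + H = {0, 7}
1 + H = {1, 8}
2 + H = {2, 9}
3 + H = {3, 10}
4 + H = {4, 11}
5 + H = {5, 12}
6 + H = {6, 13}

Cosets: 0+H={0,7}; 1+H={1,8}; 2+H={2,9}; 3+H={3,10}; 4+H={4,11}; 5+H={5,12}; 6+H={6,13}


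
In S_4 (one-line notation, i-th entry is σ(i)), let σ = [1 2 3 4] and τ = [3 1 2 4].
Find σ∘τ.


σ∘τ: apply τ first, then σ
1 →τ 3 →σ 3
2 →τ 1 →σ 1
3 →τ 2 →σ 2
4 →τ 4 →σ 4

σ∘τ = [3 1 2 4]


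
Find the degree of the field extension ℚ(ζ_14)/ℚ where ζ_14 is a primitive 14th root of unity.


[ℚ(ζ_n):ℚ] = deg Φ_n(x) = φ(n). Here φ(14) = 6

[ℚ(ζ_14)/ℚ where ζ_14 is a primitive 14th root of unity] = 6


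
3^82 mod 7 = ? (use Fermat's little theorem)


Fermat's little theorem: if p is prime and gcd(a,p)=1, then a^(p-1) ≡ 1 (mod p)
p = 7 is prime, gcd(3,7) = 1
Reduce exponent: 82 mod 6 = 4
So 3^82 ≡ 3^4 (mod 7)
3^4 mod 7 = 4

3^82 ≡ 4 (mod 7)


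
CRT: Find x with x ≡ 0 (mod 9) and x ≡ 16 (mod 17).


m₁ = 9, m₂ = 17, gcd = 1, so CRT applies. M = m₁·m₂ = 153
Let M₁ = M/m₁ = 17, M₂ = M/m₂ = 9
Find y₁ ≡ M₁⁻¹ (mod m₁): 17⁻¹ ≡ 8 (mod 9)
Find y₂ ≡ M₂⁻¹ (mod m₂): 9⁻¹ ≡ 2 (mod 17)
x = a₁·M₁·y₁ + a₂·M₂·y₂ = 0·17·8 + 16·9·2 = 288
Reduce mod 153: x ≡ 135
Check: 135 mod 9 = 0 ✓, 135 mod 17 = 16 ✓

x ≡ 135 (mod 153)


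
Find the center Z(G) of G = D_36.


Z(G) = {g ∈ G | gx = xg for all x ∈ G}
For even n, Z(D_n) = {e, r^(n/2)}: the 180° rotation r^18 commutes with every reflection and rotation

Z(D_36) = {e, r^18}


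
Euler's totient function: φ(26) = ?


φ(n) = count of k ∈ {1,...,n} with gcd(k,n)=1
Coprimes to 26: {1, 3, 5, 7, 9, 11, 15, 17, 19, 21, 23, 25}
Count: 12

φ(26) = 12


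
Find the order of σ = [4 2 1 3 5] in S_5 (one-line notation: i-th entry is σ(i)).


Cycle decomposition: (1 4 3)
Cycle lengths: 3
Order = lcm(3) = 3

ord(σ) = 3


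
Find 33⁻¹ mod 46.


Use the extended Euclidean algorithm to write 1 = 33·s + 46·t; then s mod 46 is the inverse.
Euclidean algorithm:
  33 = 0·46 + 33
  46 = 1·33 + 13
  33 = 2·13 + 7
  13 = 1·7 + 6
  7 = 1·6 + 1
  6 = 6·1 + 0
gcd(33,46) = 1
Back-substitution gives: 33·(7) + 46·(-5) = 1
So 33⁻¹ ≡ 7 ≡ 7 (mod 46)
Check: 33 × 7 = 231 ≡ 1 (mod 46) ✓

33⁻¹ ≡ 7 (mod 46)


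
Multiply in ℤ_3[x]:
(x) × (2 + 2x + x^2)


Expand and collect like terms; reduce coefficients mod 3:
x^0: 0·2 = 0 ≡ 0 (mod 3)
x^1: 0·2 + 1·2 = 2 ≡ 2 (mod 3)
x^2: 0·1 + 1·2 = 2 ≡ 2 (mod 3)
x^3: 1·1 = 1 ≡ 1 (mod 3)
Result: 2x + 2x^2 + x^3

f · g = 2x + 2x^2 + x^3


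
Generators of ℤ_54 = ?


g generates ℤ_n iff gcd(g,n) = 1
Prime factors of 54: 2, 3
Generators are g ∈ {1,...,53} not divisible by any of these primes.
Generators: {1, 5, 7, 11, 13, 17, 19, 23, 25, 29, 31, 35, 37, 41, 43, 47, 49, 53}
Number of generators = φ(54) = 18

Generators of ℤ_54 = {1, 5, 7, 11, 13, 17, 19, 23, 25, 29, 31, 35, 37, 41, 43, 47, 49, 53}


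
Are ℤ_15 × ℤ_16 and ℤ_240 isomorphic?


Comparing ℤ_15 × ℤ_16 and ℤ_240:
gcd(15,16) = 1, so ℤ_15 × ℤ_16 ≅ ℤ_240 (CRT)

Yes, ℤ_15 × ℤ_16 ≅ ℤ_240


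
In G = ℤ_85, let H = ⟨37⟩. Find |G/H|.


|⟨37⟩| = n / gcd(37, 85) = 85 / 1 = 85
H is normal (ℤ_85 is abelian).
|G/H| = |G| / |H| = 85 / 85 = 1

|G/H| = 1
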